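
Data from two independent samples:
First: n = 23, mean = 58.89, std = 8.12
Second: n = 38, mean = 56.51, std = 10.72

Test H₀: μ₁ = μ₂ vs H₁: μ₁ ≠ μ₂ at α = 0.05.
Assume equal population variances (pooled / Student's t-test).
Student's two-sample t-test (equal variances):
H₀: μ₁ = μ₂
H₁: μ₁ ≠ μ₂
df = n₁ + n₂ - 2 = 59
Pooled variance s_p² = [(n₁-1)s₁² + (n₂-1)s₂²] / (n₁ + n₂ - 2) = [(22)(8.12²) + (37)(10.72²)] / 59 = 96.6532
SE = √(s_p²(1/n₁ + 1/n₂)) = √(96.6532 × (1/23 + 1/38)) = 2.5973
t = (x̄₁ - x̄₂) / SE = (58.89 - 56.51) / 2.5973 = 2.38 / 2.5973 = 0.916
p-value = 0.3632

Since p-value > α = 0.05, we fail to reject H₀.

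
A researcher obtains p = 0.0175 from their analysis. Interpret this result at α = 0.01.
Since p = 0.0175 > α = 0.01, fail to reject H₀.
There is insufficient evidence to reject the null hypothesis; the result is not statistically significant at the 0.01 level.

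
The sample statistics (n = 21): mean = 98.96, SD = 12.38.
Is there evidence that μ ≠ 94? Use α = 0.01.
One-sample t-test:
H₀: μ = 94
H₁: μ ≠ 94
df = n - 1 = 20
t = (x̄ - μ₀) / (s/√n) = (98.96 - 94) / (12.38/√21) = 1.836
p-value = 0.0813

Since p-value > α = 0.01, we fail to reject H₀.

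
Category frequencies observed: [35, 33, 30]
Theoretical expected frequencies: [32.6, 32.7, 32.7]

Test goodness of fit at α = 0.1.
Chi-square goodness of fit test:
H₀: observed counts match expected distribution
H₁: observed counts differ from expected distribution
df = k - 1 = 2
χ² = Σ(O - E)²/E
   = (35 - 32.6)²/32.6 + (33 - 32.7)²/32.7 + (30 - 32.7)²/32.7
   = 0.177 + 0.003 + 0.223
   = 0.40
p-value = 0.8178

Since p-value > α = 0.1, we fail to reject H₀.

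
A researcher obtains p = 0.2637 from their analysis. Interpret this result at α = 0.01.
Since p = 0.2637 > α = 0.01, fail to reject H₀.
There is insufficient evidence to reject the null hypothesis; the result is not statistically significant at the 0.01 level.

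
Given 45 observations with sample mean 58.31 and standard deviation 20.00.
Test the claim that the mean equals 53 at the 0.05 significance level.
One-sample t-test:
H₀: μ = 53
H₁: μ ≠ 53
df = n - 1 = 44
t = (x̄ - μ₀) / (s/√n) = (58.31 - 53) / (20.00/√45) = 1.781
p-value = 0.0818

Since p-value > α = 0.05, we fail to reject H₀.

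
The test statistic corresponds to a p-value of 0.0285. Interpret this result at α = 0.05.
Since p = 0.0285 < α = 0.05, reject H₀.
There is sufficient evidence to reject the null hypothesis; the result is statistically significant at the 0.05 level.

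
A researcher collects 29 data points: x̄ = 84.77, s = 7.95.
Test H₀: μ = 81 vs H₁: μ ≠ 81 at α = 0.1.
One-sample t-test:
H₀: μ = 81
H₁: μ ≠ 81
df = n - 1 = 28
t = (x̄ - μ₀) / (s/√n) = (84.77 - 81) / (7.95/√29) = 2.554
p-value = 0.0164

Since p-value < α = 0.1, we reject H₀.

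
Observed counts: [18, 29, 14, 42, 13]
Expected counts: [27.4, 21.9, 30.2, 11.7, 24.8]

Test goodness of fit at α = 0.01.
Chi-square goodness of fit test:
H₀: observed counts match expected distribution
H₁: observed counts differ from expected distribution
df = k - 1 = 4
χ² = Σ(O - E)²/E
   = (18 - 27.4)²/27.4 + (29 - 21.9)²/21.9 + (14 - 30.2)²/30.2 + (42 - 11.7)²/11.7 + (13 - 24.8)²/24.8
   = 3.225 + 2.302 + 8.690 + 78.469 + 5.615
   = 98.30
p-value < 0.0001

Since p-value < α = 0.01, we reject H₀.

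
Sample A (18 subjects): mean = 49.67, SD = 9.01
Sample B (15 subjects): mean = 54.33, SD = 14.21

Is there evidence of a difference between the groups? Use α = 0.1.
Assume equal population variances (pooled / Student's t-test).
Student's two-sample t-test (equal variances):
H₀: μ₁ = μ₂
H₁: μ₁ ≠ μ₂
df = n₁ + n₂ - 2 = 31
Pooled variance s_p² = [(n₁-1)s₁² + (n₂-1)s₂²] / (n₁ + n₂ - 2) = [(17)(9.01²) + (14)(14.21²)] / 31 = 135.7096
SE = √(s_p²(1/n₁ + 1/n₂)) = √(135.7096 × (1/18 + 1/15)) = 4.0727
t = (x̄₁ - x̄₂) / SE = (49.67 - 54.33) / 4.0727 = -4.66 / 4.0727 = -1.144
p-value = 0.2613

Since p-value > α = 0.1, we fail to reject H₀.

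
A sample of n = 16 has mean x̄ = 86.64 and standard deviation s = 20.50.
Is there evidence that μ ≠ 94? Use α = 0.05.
One-sample t-test:
H₀: μ = 94
H₁: μ ≠ 94
df = n - 1 = 15
t = (x̄ - μ₀) / (s/√n) = (86.64 - 94) / (20.50/√16) = -1.436
p-value = 0.1715

Since p-value > α = 0.05, we fail to reject H₀.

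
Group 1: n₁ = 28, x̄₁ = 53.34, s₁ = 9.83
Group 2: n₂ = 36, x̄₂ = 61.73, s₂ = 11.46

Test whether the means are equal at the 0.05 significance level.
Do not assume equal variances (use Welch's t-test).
Welch's two-sample t-test:
H₀: μ₁ = μ₂
H₁: μ₁ ≠ μ₂
s₁²/n₁ = 9.83²/28 = 3.4510,  s₂²/n₂ = 11.46²/36 = 3.6481
SE = √(s₁²/n₁ + s₂²/n₂) = √(3.4510 + 3.6481) = 2.6644
df (Welch-Satterthwaite) = (s₁²/n₁ + s₂²/n₂)² / [(s₁²/n₁)²/(n₁-1) + (s₂²/n₂)²/(n₂-1)] ≈ 61.36
t = (x̄₁ - x̄₂) / SE = (53.34 - 61.73) / 2.6644 = -8.39 / 2.6644 = -3.149
p-value = 0.0025

Since p-value < α = 0.05, we reject H₀.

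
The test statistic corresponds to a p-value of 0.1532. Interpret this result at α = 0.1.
Since p = 0.1532 > α = 0.1, fail to reject H₀.
There is insufficient evidence to reject the null hypothesis; the result is not statistically significant at the 0.1 level.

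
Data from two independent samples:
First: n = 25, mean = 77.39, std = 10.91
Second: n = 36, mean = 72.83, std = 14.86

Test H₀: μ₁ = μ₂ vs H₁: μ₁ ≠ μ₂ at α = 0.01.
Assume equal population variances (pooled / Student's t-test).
Student's two-sample t-test (equal variances):
H₀: μ₁ = μ₂
H₁: μ₁ ≠ μ₂
df = n₁ + n₂ - 2 = 59
Pooled variance s_p² = [(n₁-1)s₁² + (n₂-1)s₂²] / (n₁ + n₂ - 2) = [(24)(10.91²) + (35)(14.86²)] / 59 = 179.4129
SE = √(s_p²(1/n₁ + 1/n₂)) = √(179.4129 × (1/25 + 1/36)) = 3.4871
t = (x̄₁ - x̄₂) / SE = (77.39 - 72.83) / 3.4871 = 4.56 / 3.4871 = 1.308
p-value = 0.1961

Since p-value > α = 0.01, we fail to reject H₀.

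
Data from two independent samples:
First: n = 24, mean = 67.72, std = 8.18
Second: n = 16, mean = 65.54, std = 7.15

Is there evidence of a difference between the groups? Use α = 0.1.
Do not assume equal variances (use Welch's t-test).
Welch's two-sample t-test:
H₀: μ₁ = μ₂
H₁: μ₁ ≠ μ₂
s₁²/n₁ = 8.18²/24 = 2.7880,  s₂²/n₂ = 7.15²/16 = 3.1952
SE = √(s₁²/n₁ + s₂²/n₂) = √(2.7880 + 3.1952) = 2.4461
df (Welch-Satterthwaite) = (s₁²/n₁ + s₂²/n₂)² / [(s₁²/n₁)²/(n₁-1) + (s₂²/n₂)²/(n₂-1)] ≈ 35.15
t = (x̄₁ - x̄₂) / SE = (67.72 - 65.54) / 2.4461 = 2.18 / 2.4461 = 0.891
p-value = 0.3789

Since p-value > α = 0.1, we fail to reject H₀.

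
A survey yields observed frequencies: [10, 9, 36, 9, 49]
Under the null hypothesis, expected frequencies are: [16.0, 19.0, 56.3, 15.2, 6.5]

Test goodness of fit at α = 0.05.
Chi-square goodness of fit test:
H₀: observed counts match expected distribution
H₁: observed counts differ from expected distribution
df = k - 1 = 4
χ² = Σ(O - E)²/E
   = (10 - 16.0)²/16.0 + (9 - 19.0)²/19.0 + (36 - 56.3)²/56.3 + (9 - 15.2)²/15.2 + (49 - 6.5)²/6.5
   = 2.250 + 5.263 + 7.320 + 2.529 + 277.885
   = 295.25
p-value < 0.0001

Since p-value < α = 0.05, we reject H₀.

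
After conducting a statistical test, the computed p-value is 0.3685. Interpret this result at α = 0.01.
Since p = 0.3685 > α = 0.01, fail to reject H₀.
There is insufficient evidence to reject the null hypothesis; the result is not statistically significant at the 0.01 level.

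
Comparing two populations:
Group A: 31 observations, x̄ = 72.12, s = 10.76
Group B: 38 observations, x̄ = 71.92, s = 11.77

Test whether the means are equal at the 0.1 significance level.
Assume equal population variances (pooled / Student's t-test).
Student's two-sample t-test (equal variances):
H₀: μ₁ = μ₂
H₁: μ₁ ≠ μ₂
df = n₁ + n₂ - 2 = 67
Pooled variance s_p² = [(n₁-1)s₁² + (n₂-1)s₂²] / (n₁ + n₂ - 2) = [(30)(10.76²) + (37)(11.77²)] / 67 = 128.3440
SE = √(s_p²(1/n₁ + 1/n₂)) = √(128.3440 × (1/31 + 1/38)) = 2.7418
t = (x̄₁ - x̄₂) / SE = (72.12 - 71.92) / 2.7418 = 0.20 / 2.7418 = 0.073
p-value = 0.9421

Since p-value > α = 0.1, we fail to reject H₀.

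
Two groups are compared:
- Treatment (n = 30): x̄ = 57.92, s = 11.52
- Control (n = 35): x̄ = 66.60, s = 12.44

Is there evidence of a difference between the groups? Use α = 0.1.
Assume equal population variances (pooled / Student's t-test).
Student's two-sample t-test (equal variances):
H₀: μ₁ = μ₂
H₁: μ₁ ≠ μ₂
df = n₁ + n₂ - 2 = 63
Pooled variance s_p² = [(n₁-1)s₁² + (n₂-1)s₂²] / (n₁ + n₂ - 2) = [(29)(11.52²) + (34)(12.44²)] / 63 = 144.6067
SE = √(s_p²(1/n₁ + 1/n₂)) = √(144.6067 × (1/30 + 1/35)) = 2.9920
t = (x̄₁ - x̄₂) / SE = (57.92 - 66.60) / 2.9920 = -8.68 / 2.9920 = -2.901
p-value = 0.0051

Since p-value < α = 0.1, we reject H₀.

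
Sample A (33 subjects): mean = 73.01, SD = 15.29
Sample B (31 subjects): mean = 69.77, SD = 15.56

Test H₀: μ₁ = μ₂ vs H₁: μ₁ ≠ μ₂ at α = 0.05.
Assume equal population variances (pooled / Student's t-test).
Student's two-sample t-test (equal variances):
H₀: μ₁ = μ₂
H₁: μ₁ ≠ μ₂
df = n₁ + n₂ - 2 = 62
Pooled variance s_p² = [(n₁-1)s₁² + (n₂-1)s₂²] / (n₁ + n₂ - 2) = [(32)(15.29²) + (30)(15.56²)] / 62 = 237.8145
SE = √(s_p²(1/n₁ + 1/n₂)) = √(237.8145 × (1/33 + 1/31)) = 3.8572
t = (x̄₁ - x̄₂) / SE = (73.01 - 69.77) / 3.8572 = 3.24 / 3.8572 = 0.840
p-value = 0.4041

Since p-value > α = 0.05, we fail to reject H₀.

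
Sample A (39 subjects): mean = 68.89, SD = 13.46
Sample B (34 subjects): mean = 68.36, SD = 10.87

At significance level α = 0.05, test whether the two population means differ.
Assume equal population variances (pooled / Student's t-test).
Student's two-sample t-test (equal variances):
H₀: μ₁ = μ₂
H₁: μ₁ ≠ μ₂
df = n₁ + n₂ - 2 = 71
Pooled variance s_p² = [(n₁-1)s₁² + (n₂-1)s₂²] / (n₁ + n₂ - 2) = [(38)(13.46²) + (33)(10.87²)] / 71 = 151.8831
SE = √(s_p²(1/n₁ + 1/n₂)) = √(151.8831 × (1/39 + 1/34)) = 2.8916
t = (x̄₁ - x̄₂) / SE = (68.89 - 68.36) / 2.8916 = 0.53 / 2.8916 = 0.183
p-value = 0.8551

Since p-value > α = 0.05, we fail to reject H₀.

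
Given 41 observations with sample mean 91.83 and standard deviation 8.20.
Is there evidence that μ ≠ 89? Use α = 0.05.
One-sample t-test:
H₀: μ = 89
H₁: μ ≠ 89
df = n - 1 = 40
t = (x̄ - μ₀) / (s/√n) = (91.83 - 89) / (8.20/√41) = 2.210
p-value = 0.0329

Since p-value < α = 0.05, we reject H₀.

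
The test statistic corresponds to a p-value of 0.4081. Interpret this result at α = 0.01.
Since p = 0.4081 > α = 0.01, fail to reject H₀.
There is insufficient evidence to reject the null hypothesis; the result is not statistically significant at the 0.01 level.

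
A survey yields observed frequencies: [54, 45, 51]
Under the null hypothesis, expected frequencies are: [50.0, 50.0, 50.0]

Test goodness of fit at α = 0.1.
Chi-square goodness of fit test:
H₀: observed counts match expected distribution
H₁: observed counts differ from expected distribution
df = k - 1 = 2
χ² = Σ(O - E)²/E
   = (54 - 50.0)²/50.0 + (45 - 50.0)²/50.0 + (51 - 50.0)²/50.0
   = 0.320 + 0.500 + 0.020
   = 0.84
p-value = 0.6570

Since p-value > α = 0.1, we fail to reject H₀.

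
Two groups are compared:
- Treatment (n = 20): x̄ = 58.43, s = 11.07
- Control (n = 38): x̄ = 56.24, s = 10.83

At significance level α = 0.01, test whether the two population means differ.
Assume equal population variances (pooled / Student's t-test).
Student's two-sample t-test (equal variances):
H₀: μ₁ = μ₂
H₁: μ₁ ≠ μ₂
df = n₁ + n₂ - 2 = 56
Pooled variance s_p² = [(n₁-1)s₁² + (n₂-1)s₂²] / (n₁ + n₂ - 2) = [(19)(11.07²) + (37)(10.83²)] / 56 = 119.0722
SE = √(s_p²(1/n₁ + 1/n₂)) = √(119.0722 × (1/20 + 1/38)) = 3.0145
t = (x̄₁ - x̄₂) / SE = (58.43 - 56.24) / 3.0145 = 2.19 / 3.0145 = 0.726
p-value = 0.4706

Since p-value > α = 0.01, we fail to reject H₀.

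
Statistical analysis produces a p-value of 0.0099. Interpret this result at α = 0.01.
Since p = 0.0099 < α = 0.01, reject H₀.
There is sufficient evidence to reject the null hypothesis; the result is statistically significant at the 0.01 level.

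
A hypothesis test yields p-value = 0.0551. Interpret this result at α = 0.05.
Since p = 0.0551 > α = 0.05, fail to reject H₀.
There is insufficient evidence to reject the null hypothesis; the result is not statistically significant at the 0.05 level.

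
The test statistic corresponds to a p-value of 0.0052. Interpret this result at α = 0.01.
Since p = 0.0052 < α = 0.01, reject H₀.
There is sufficient evidence to reject the null hypothesis; the result is statistically significant at the 0.01 level.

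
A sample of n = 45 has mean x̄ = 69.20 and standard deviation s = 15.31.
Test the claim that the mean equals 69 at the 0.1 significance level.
One-sample t-test:
H₀: μ = 69
H₁: μ ≠ 69
df = n - 1 = 44
t = (x̄ - μ₀) / (s/√n) = (69.20 - 69) / (15.31/√45) = 0.088
p-value = 0.9306

Since p-value > α = 0.1, we fail to reject H₀.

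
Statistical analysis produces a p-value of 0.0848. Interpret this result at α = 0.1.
Since p = 0.0848 < α = 0.1, reject H₀.
There is sufficient evidence to reject the null hypothesis; the result is statistically significant at the 0.1 level.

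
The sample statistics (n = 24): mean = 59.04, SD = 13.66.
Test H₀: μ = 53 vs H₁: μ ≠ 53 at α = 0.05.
One-sample t-test:
H₀: μ = 53
H₁: μ ≠ 53
df = n - 1 = 23
t = (x̄ - μ₀) / (s/√n) = (59.04 - 53) / (13.66/√24) = 2.166
p-value = 0.0409

Since p-value < α = 0.05, we reject H₀.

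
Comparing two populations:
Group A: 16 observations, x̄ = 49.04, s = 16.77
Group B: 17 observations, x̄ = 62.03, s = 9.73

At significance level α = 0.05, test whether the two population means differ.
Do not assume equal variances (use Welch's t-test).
Welch's two-sample t-test:
H₀: μ₁ = μ₂
H₁: μ₁ ≠ μ₂
s₁²/n₁ = 16.77²/16 = 17.5771,  s₂²/n₂ = 9.73²/17 = 5.5690
SE = √(s₁²/n₁ + s₂²/n₂) = √(17.5771 + 5.5690) = 4.8110
df (Welch-Satterthwaite) = (s₁²/n₁ + s₂²/n₂)² / [(s₁²/n₁)²/(n₁-1) + (s₂²/n₂)²/(n₂-1)] ≈ 23.77
t = (x̄₁ - x̄₂) / SE = (49.04 - 62.03) / 4.8110 = -12.99 / 4.8110 = -2.700
p-value = 0.0126

Since p-value < α = 0.05, we reject H₀.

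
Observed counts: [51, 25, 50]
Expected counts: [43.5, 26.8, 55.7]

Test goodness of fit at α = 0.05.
Chi-square goodness of fit test:
H₀: observed counts match expected distribution
H₁: observed counts differ from expected distribution
df = k - 1 = 2
χ² = Σ(O - E)²/E
   = (51 - 43.5)²/43.5 + (25 - 26.8)²/26.8 + (50 - 55.7)²/55.7
   = 1.293 + 0.121 + 0.583
   = 2.00
p-value = 0.3684

Since p-value > α = 0.05, we fail to reject H₀.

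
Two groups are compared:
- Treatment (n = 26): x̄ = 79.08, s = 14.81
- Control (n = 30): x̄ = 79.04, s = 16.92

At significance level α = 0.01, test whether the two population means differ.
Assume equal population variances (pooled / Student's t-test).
Student's two-sample t-test (equal variances):
H₀: μ₁ = μ₂
H₁: μ₁ ≠ μ₂
df = n₁ + n₂ - 2 = 54
Pooled variance s_p² = [(n₁-1)s₁² + (n₂-1)s₂²] / (n₁ + n₂ - 2) = [(25)(14.81²) + (29)(16.92²)] / 54 = 255.2909
SE = √(s_p²(1/n₁ + 1/n₂)) = √(255.2909 × (1/26 + 1/30)) = 4.2812
t = (x̄₁ - x̄₂) / SE = (79.08 - 79.04) / 4.2812 = 0.04 / 4.2812 = 0.009
p-value = 0.9926

Since p-value > α = 0.01, we fail to reject H₀.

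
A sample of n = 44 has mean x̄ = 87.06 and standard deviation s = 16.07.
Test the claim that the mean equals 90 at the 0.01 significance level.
One-sample t-test:
H₀: μ = 90
H₁: μ ≠ 90
df = n - 1 = 43
t = (x̄ - μ₀) / (s/√n) = (87.06 - 90) / (16.07/√44) = -1.214
p-value = 0.2315

Since p-value > α = 0.01, we fail to reject H₀.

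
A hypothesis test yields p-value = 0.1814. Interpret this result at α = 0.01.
Since p = 0.1814 > α = 0.01, fail to reject H₀.
There is insufficient evidence to reject the null hypothesis; the result is not statistically significant at the 0.01 level.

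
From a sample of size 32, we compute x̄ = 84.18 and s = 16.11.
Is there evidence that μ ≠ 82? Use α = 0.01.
One-sample t-test:
H₀: μ = 82
H₁: μ ≠ 82
df = n - 1 = 31
t = (x̄ - μ₀) / (s/√n) = (84.18 - 82) / (16.11/√32) = 0.765
p-value = 0.4498

Since p-value > α = 0.01, we fail to reject H₀.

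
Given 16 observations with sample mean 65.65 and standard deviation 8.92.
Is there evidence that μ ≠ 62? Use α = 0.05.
One-sample t-test:
H₀: μ = 62
H₁: μ ≠ 62
df = n - 1 = 15
t = (x̄ - μ₀) / (s/√n) = (65.65 - 62) / (8.92/√16) = 1.637
p-value = 0.1225

Since p-value > α = 0.05, we fail to reject H₀.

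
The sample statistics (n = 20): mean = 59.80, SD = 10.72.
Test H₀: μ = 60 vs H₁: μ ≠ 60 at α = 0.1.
One-sample t-test:
H₀: μ = 60
H₁: μ ≠ 60
df = n - 1 = 19
t = (x̄ - μ₀) / (s/√n) = (59.80 - 60) / (10.72/√20) = -0.083
p-value = 0.9344

Since p-value > α = 0.1, we fail to reject H₀.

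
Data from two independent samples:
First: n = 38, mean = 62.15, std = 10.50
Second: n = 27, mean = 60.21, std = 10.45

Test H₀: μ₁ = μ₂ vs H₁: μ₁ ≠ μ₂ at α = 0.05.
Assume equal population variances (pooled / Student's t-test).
Student's two-sample t-test (equal variances):
H₀: μ₁ = μ₂
H₁: μ₁ ≠ μ₂
df = n₁ + n₂ - 2 = 63
Pooled variance s_p² = [(n₁-1)s₁² + (n₂-1)s₂²] / (n₁ + n₂ - 2) = [(37)(10.50²) + (26)(10.45²)] / 63 = 109.8177
SE = √(s_p²(1/n₁ + 1/n₂)) = √(109.8177 × (1/38 + 1/27)) = 2.6377
t = (x̄₁ - x̄₂) / SE = (62.15 - 60.21) / 2.6377 = 1.94 / 2.6377 = 0.735
p-value = 0.4648

Since p-value > α = 0.05, we fail to reject H₀.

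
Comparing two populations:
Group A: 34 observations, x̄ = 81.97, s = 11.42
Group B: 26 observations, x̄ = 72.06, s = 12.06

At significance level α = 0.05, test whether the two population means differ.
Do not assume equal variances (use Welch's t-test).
Welch's two-sample t-test:
H₀: μ₁ = μ₂
H₁: μ₁ ≠ μ₂
s₁²/n₁ = 11.42²/34 = 3.8358,  s₂²/n₂ = 12.06²/26 = 5.5940
SE = √(s₁²/n₁ + s₂²/n₂) = √(3.8358 + 5.5940) = 3.0708
df (Welch-Satterthwaite) = (s₁²/n₁ + s₂²/n₂)² / [(s₁²/n₁)²/(n₁-1) + (s₂²/n₂)²/(n₂-1)] ≈ 52.38
t = (x̄₁ - x̄₂) / SE = (81.97 - 72.06) / 3.0708 = 9.91 / 3.0708 = 3.227
p-value = 0.0022

Since p-value < α = 0.05, we reject H₀.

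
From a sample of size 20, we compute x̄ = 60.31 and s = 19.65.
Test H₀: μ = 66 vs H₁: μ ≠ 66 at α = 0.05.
One-sample t-test:
H₀: μ = 66
H₁: μ ≠ 66
df = n - 1 = 19
t = (x̄ - μ₀) / (s/√n) = (60.31 - 66) / (19.65/√20) = -1.295
p-value = 0.2108

Since p-value > α = 0.05, we fail to reject H₀.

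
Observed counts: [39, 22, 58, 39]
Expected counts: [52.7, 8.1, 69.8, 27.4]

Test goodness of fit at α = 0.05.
Chi-square goodness of fit test:
H₀: observed counts match expected distribution
H₁: observed counts differ from expected distribution
df = k - 1 = 3
χ² = Σ(O - E)²/E
   = (39 - 52.7)²/52.7 + (22 - 8.1)²/8.1 + (58 - 69.8)²/69.8 + (39 - 27.4)²/27.4
   = 3.561 + 23.853 + 1.995 + 4.911
   = 34.32
p-value < 0.0001

Since p-value < α = 0.05, we reject H₀.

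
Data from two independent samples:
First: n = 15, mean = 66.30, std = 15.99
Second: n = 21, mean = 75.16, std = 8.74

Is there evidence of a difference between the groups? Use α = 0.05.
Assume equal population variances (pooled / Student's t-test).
Student's two-sample t-test (equal variances):
H₀: μ₁ = μ₂
H₁: μ₁ ≠ μ₂
df = n₁ + n₂ - 2 = 34
Pooled variance s_p² = [(n₁-1)s₁² + (n₂-1)s₂²] / (n₁ + n₂ - 2) = [(14)(15.99²) + (20)(8.74²)] / 34 = 150.2139
SE = √(s_p²(1/n₁ + 1/n₂)) = √(150.2139 × (1/15 + 1/21)) = 4.1433
t = (x̄₁ - x̄₂) / SE = (66.30 - 75.16) / 4.1433 = -8.86 / 4.1433 = -2.138
p-value = 0.0398

Since p-value < α = 0.05, we reject H₀.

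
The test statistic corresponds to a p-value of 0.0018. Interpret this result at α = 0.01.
Since p = 0.0018 < α = 0.01, reject H₀.
There is sufficient evidence to reject the null hypothesis; the result is statistically significant at the 0.01 level.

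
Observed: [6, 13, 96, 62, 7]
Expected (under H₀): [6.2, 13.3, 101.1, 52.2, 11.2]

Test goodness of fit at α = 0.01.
Chi-square goodness of fit test:
H₀: observed counts match expected distribution
H₁: observed counts differ from expected distribution
df = k - 1 = 4
χ² = Σ(O - E)²/E
   = (6 - 6.2)²/6.2 + (13 - 13.3)²/13.3 + (96 - 101.1)²/101.1 + (62 - 52.2)²/52.2 + (7 - 11.2)²/11.2
   = 0.006 + 0.007 + 0.257 + 1.840 + 1.575
   = 3.69
p-value = 0.4503

Since p-value > α = 0.01, we fail to reject H₀.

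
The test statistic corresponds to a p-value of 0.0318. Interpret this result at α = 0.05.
Since p = 0.0318 < α = 0.05, reject H₀.
There is sufficient evidence to reject the null hypothesis; the result is statistically significant at the 0.05 level.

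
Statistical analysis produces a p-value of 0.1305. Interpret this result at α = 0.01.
Since p = 0.1305 > α = 0.01, fail to reject H₀.
There is insufficient evidence to reject the null hypothesis; the result is not statistically significant at the 0.01 level.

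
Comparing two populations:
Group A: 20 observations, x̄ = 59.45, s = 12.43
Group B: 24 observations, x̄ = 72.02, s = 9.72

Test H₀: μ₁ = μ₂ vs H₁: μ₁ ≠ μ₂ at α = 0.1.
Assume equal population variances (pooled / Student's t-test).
Student's two-sample t-test (equal variances):
H₀: μ₁ = μ₂
H₁: μ₁ ≠ μ₂
df = n₁ + n₂ - 2 = 42
Pooled variance s_p² = [(n₁-1)s₁² + (n₂-1)s₂²] / (n₁ + n₂ - 2) = [(19)(12.43²) + (23)(9.72²)] / 42 = 121.6332
SE = √(s_p²(1/n₁ + 1/n₂)) = √(121.6332 × (1/20 + 1/24)) = 3.3391
t = (x̄₁ - x̄₂) / SE = (59.45 - 72.02) / 3.3391 = -12.57 / 3.3391 = -3.764
p-value = 0.0005

Since p-value < α = 0.1, we reject H₀.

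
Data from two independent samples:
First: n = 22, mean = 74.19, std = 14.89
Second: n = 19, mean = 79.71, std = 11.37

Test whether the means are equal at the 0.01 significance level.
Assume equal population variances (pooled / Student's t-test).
Student's two-sample t-test (equal variances):
H₀: μ₁ = μ₂
H₁: μ₁ ≠ μ₂
df = n₁ + n₂ - 2 = 39
Pooled variance s_p² = [(n₁-1)s₁² + (n₂-1)s₂²] / (n₁ + n₂ - 2) = [(21)(14.89²) + (18)(11.37²)] / 39 = 179.0497
SE = √(s_p²(1/n₁ + 1/n₂)) = √(179.0497 × (1/22 + 1/19)) = 4.1907
t = (x̄₁ - x̄₂) / SE = (74.19 - 79.71) / 4.1907 = -5.52 / 4.1907 = -1.317
p-value = 0.1955

Since p-value > α = 0.01, we fail to reject H₀.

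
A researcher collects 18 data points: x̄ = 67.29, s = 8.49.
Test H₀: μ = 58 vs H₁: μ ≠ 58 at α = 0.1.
One-sample t-test:
H₀: μ = 58
H₁: μ ≠ 58
df = n - 1 = 17
t = (x̄ - μ₀) / (s/√n) = (67.29 - 58) / (8.49/√18) = 4.642
p-value = 0.0002

Since p-value < α = 0.1, we reject H₀.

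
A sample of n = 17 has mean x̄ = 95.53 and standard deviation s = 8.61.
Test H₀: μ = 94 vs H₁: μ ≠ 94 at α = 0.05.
One-sample t-test:
H₀: μ = 94
H₁: μ ≠ 94
df = n - 1 = 16
t = (x̄ - μ₀) / (s/√n) = (95.53 - 94) / (8.61/√17) = 0.733
p-value = 0.4744

Since p-value > α = 0.05, we fail to reject H₀.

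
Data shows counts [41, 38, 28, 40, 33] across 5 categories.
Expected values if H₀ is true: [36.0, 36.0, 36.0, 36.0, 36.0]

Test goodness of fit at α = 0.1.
Chi-square goodness of fit test:
H₀: observed counts match expected distribution
H₁: observed counts differ from expected distribution
df = k - 1 = 4
χ² = Σ(O - E)²/E
   = (41 - 36.0)²/36.0 + (38 - 36.0)²/36.0 + (28 - 36.0)²/36.0 + (40 - 36.0)²/36.0 + (33 - 36.0)²/36.0
   = 0.694 + 0.111 + 1.778 + 0.444 + 0.250
   = 3.28
p-value = 0.5125

Since p-value > α = 0.1, we fail to reject H₀.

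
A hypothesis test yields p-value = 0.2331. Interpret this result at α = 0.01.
Since p = 0.2331 > α = 0.01, fail to reject H₀.
There is insufficient evidence to reject the null hypothesis; the result is not statistically significant at the 0.01 level.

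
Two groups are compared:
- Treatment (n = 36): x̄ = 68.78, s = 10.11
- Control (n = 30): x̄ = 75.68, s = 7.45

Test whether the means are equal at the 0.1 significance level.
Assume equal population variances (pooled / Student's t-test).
Student's two-sample t-test (equal variances):
H₀: μ₁ = μ₂
H₁: μ₁ ≠ μ₂
df = n₁ + n₂ - 2 = 64
Pooled variance s_p² = [(n₁-1)s₁² + (n₂-1)s₂²] / (n₁ + n₂ - 2) = [(35)(10.11²) + (29)(7.45²)] / 64 = 81.0468
SE = √(s_p²(1/n₁ + 1/n₂)) = √(81.0468 × (1/36 + 1/30)) = 2.2255
t = (x̄₁ - x̄₂) / SE = (68.78 - 75.68) / 2.2255 = -6.90 / 2.2255 = -3.100
p-value = 0.0029

Since p-value < α = 0.1, we reject H₀.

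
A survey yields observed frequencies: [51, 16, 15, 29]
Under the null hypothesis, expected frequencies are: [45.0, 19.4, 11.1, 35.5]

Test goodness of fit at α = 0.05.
Chi-square goodness of fit test:
H₀: observed counts match expected distribution
H₁: observed counts differ from expected distribution
df = k - 1 = 3
χ² = Σ(O - E)²/E
   = (51 - 45.0)²/45.0 + (16 - 19.4)²/19.4 + (15 - 11.1)²/11.1 + (29 - 35.5)²/35.5
   = 0.800 + 0.596 + 1.370 + 1.190
   = 3.96
p-value = 0.2662

Since p-value > α = 0.05, we fail to reject H₀.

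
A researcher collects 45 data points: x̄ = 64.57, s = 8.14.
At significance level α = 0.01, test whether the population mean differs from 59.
One-sample t-test:
H₀: μ = 59
H₁: μ ≠ 59
df = n - 1 = 44
t = (x̄ - μ₀) / (s/√n) = (64.57 - 59) / (8.14/√45) = 4.590
p-value < 0.0001

Since p-value < α = 0.01, we reject H₀.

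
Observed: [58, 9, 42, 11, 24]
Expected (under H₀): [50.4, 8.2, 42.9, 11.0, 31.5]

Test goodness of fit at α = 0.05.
Chi-square goodness of fit test:
H₀: observed counts match expected distribution
H₁: observed counts differ from expected distribution
df = k - 1 = 4
χ² = Σ(O - E)²/E
   = (58 - 50.4)²/50.4 + (9 - 8.2)²/8.2 + (42 - 42.9)²/42.9 + (11 - 11.0)²/11.0 + (24 - 31.5)²/31.5
   = 1.146 + 0.078 + 0.019 + 0.000 + 1.786
   = 3.03
p-value = 0.5530

Since p-value > α = 0.05, we fail to reject H₀.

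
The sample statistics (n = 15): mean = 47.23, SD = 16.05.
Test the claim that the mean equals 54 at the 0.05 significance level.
One-sample t-test:
H₀: μ = 54
H₁: μ ≠ 54
df = n - 1 = 14
t = (x̄ - μ₀) / (s/√n) = (47.23 - 54) / (16.05/√15) = -1.634
p-value = 0.1246

Since p-value > α = 0.05, we fail to reject H₀.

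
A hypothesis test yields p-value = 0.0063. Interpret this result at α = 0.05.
Since p = 0.0063 < α = 0.05, reject H₀.
There is sufficient evidence to reject the null hypothesis; the result is statistically significant at the 0.05 level.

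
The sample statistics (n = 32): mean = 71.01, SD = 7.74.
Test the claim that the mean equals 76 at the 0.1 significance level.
One-sample t-test:
H₀: μ = 76
H₁: μ ≠ 76
df = n - 1 = 31
t = (x̄ - μ₀) / (s/√n) = (71.01 - 76) / (7.74/√32) = -3.647
p-value = 0.0010

Since p-value < α = 0.1, we reject H₀.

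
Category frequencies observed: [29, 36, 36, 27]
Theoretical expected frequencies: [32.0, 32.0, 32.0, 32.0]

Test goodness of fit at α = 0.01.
Chi-square goodness of fit test:
H₀: observed counts match expected distribution
H₁: observed counts differ from expected distribution
df = k - 1 = 3
χ² = Σ(O - E)²/E
   = (29 - 32.0)²/32.0 + (36 - 32.0)²/32.0 + (36 - 32.0)²/32.0 + (27 - 32.0)²/32.0
   = 0.281 + 0.500 + 0.500 + 0.781
   = 2.06
p-value = 0.5595

Since p-value > α = 0.01, we fail to reject H₀.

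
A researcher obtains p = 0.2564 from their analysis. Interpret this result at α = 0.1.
Since p = 0.2564 > α = 0.1, fail to reject H₀.
There is insufficient evidence to reject the null hypothesis; the result is not statistically significant at the 0.1 level.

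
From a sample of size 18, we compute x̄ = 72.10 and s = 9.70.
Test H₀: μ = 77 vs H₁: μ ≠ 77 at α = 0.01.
One-sample t-test:
H₀: μ = 77
H₁: μ ≠ 77
df = n - 1 = 17
t = (x̄ - μ₀) / (s/√n) = (72.10 - 77) / (9.70/√18) = -2.143
p-value = 0.0469

Since p-value > α = 0.01, we fail to reject H₀.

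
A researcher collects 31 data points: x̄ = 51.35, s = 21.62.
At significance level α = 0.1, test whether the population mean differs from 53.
One-sample t-test:
H₀: μ = 53
H₁: μ ≠ 53
df = n - 1 = 30
t = (x̄ - μ₀) / (s/√n) = (51.35 - 53) / (21.62/√31) = -0.425
p-value = 0.6739

Since p-value > α = 0.1, we fail to reject H₀.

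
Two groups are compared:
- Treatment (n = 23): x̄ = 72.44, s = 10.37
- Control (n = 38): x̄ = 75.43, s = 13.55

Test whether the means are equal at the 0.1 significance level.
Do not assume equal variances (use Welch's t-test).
Welch's two-sample t-test:
H₀: μ₁ = μ₂
H₁: μ₁ ≠ μ₂
s₁²/n₁ = 10.37²/23 = 4.6755,  s₂²/n₂ = 13.55²/38 = 4.8316
SE = √(s₁²/n₁ + s₂²/n₂) = √(4.6755 + 4.8316) = 3.0834
df (Welch-Satterthwaite) = (s₁²/n₁ + s₂²/n₂)² / [(s₁²/n₁)²/(n₁-1) + (s₂²/n₂)²/(n₂-1)] ≈ 55.64
t = (x̄₁ - x̄₂) / SE = (72.44 - 75.43) / 3.0834 = -2.99 / 3.0834 = -0.970
p-value = 0.3364

Since p-value > α = 0.1, we fail to reject H₀.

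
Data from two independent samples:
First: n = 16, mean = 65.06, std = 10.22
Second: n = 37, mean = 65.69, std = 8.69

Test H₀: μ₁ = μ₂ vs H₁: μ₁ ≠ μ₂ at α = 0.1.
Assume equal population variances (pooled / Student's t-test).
Student's two-sample t-test (equal variances):
H₀: μ₁ = μ₂
H₁: μ₁ ≠ μ₂
df = n₁ + n₂ - 2 = 51
Pooled variance s_p² = [(n₁-1)s₁² + (n₂-1)s₂²] / (n₁ + n₂ - 2) = [(15)(10.22²) + (36)(8.69²)] / 51 = 84.0256
SE = √(s_p²(1/n₁ + 1/n₂)) = √(84.0256 × (1/16 + 1/37)) = 2.7427
t = (x̄₁ - x̄₂) / SE = (65.06 - 65.69) / 2.7427 = -0.63 / 2.7427 = -0.230
p-value = 0.8192

Since p-value > α = 0.1, we fail to reject H₀.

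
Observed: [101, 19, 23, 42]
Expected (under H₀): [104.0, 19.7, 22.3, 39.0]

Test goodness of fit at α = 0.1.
Chi-square goodness of fit test:
H₀: observed counts match expected distribution
H₁: observed counts differ from expected distribution
df = k - 1 = 3
χ² = Σ(O - E)²/E
   = (101 - 104.0)²/104.0 + (19 - 19.7)²/19.7 + (23 - 22.3)²/22.3 + (42 - 39.0)²/39.0
   = 0.087 + 0.025 + 0.022 + 0.231
   = 0.36
p-value = 0.9475

Since p-value > α = 0.1, we fail to reject H₀.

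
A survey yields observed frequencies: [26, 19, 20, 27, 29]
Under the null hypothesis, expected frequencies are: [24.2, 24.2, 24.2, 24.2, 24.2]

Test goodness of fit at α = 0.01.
Chi-square goodness of fit test:
H₀: observed counts match expected distribution
H₁: observed counts differ from expected distribution
df = k - 1 = 4
χ² = Σ(O - E)²/E
   = (26 - 24.2)²/24.2 + (19 - 24.2)²/24.2 + (20 - 24.2)²/24.2 + (27 - 24.2)²/24.2 + (29 - 24.2)²/24.2
   = 0.134 + 1.117 + 0.729 + 0.324 + 0.952
   = 3.26
p-value = 0.5159

Since p-value > α = 0.01, we fail to reject H₀.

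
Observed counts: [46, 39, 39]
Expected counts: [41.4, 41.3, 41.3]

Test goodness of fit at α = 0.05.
Chi-square goodness of fit test:
H₀: observed counts match expected distribution
H₁: observed counts differ from expected distribution
df = k - 1 = 2
χ² = Σ(O - E)²/E
   = (46 - 41.4)²/41.4 + (39 - 41.3)²/41.3 + (39 - 41.3)²/41.3
   = 0.511 + 0.128 + 0.128
   = 0.77
p-value = 0.6814

Since p-value > α = 0.05, we fail to reject H₀.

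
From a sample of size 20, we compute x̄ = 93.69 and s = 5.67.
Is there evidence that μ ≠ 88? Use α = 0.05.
One-sample t-test:
H₀: μ = 88
H₁: μ ≠ 88
df = n - 1 = 19
t = (x̄ - μ₀) / (s/√n) = (93.69 - 88) / (5.67/√20) = 4.488
p-value = 0.0003

Since p-value < α = 0.05, we reject H₀.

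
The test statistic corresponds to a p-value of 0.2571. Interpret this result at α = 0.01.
Since p = 0.2571 > α = 0.01, fail to reject H₀.
There is insufficient evidence to reject the null hypothesis; the result is not statistically significant at the 0.01 level.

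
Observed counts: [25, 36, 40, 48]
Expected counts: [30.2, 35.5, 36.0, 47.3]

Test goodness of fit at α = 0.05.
Chi-square goodness of fit test:
H₀: observed counts match expected distribution
H₁: observed counts differ from expected distribution
df = k - 1 = 3
χ² = Σ(O - E)²/E
   = (25 - 30.2)²/30.2 + (36 - 35.5)²/35.5 + (40 - 36.0)²/36.0 + (48 - 47.3)²/47.3
   = 0.895 + 0.007 + 0.444 + 0.010
   = 1.36
p-value = 0.7156

Since p-value > α = 0.05, we fail to reject H₀.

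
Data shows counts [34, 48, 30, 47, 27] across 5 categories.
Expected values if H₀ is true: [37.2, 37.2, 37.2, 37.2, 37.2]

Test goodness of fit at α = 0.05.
Chi-square goodness of fit test:
H₀: observed counts match expected distribution
H₁: observed counts differ from expected distribution
df = k - 1 = 4
χ² = Σ(O - E)²/E
   = (34 - 37.2)²/37.2 + (48 - 37.2)²/37.2 + (30 - 37.2)²/37.2 + (47 - 37.2)²/37.2 + (27 - 37.2)²/37.2
   = 0.275 + 3.135 + 1.394 + 2.582 + 2.797
   = 10.18
p-value = 0.0375

Since p-value < α = 0.05, we reject H₀.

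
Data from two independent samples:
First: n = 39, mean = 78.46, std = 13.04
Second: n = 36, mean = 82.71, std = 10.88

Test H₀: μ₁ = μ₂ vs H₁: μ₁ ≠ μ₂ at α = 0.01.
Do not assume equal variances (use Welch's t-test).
Welch's two-sample t-test:
H₀: μ₁ = μ₂
H₁: μ₁ ≠ μ₂
s₁²/n₁ = 13.04²/39 = 4.3600,  s₂²/n₂ = 10.88²/36 = 3.2882
SE = √(s₁²/n₁ + s₂²/n₂) = √(4.3600 + 3.2882) = 2.7655
df (Welch-Satterthwaite) = (s₁²/n₁ + s₂²/n₂)² / [(s₁²/n₁)²/(n₁-1) + (s₂²/n₂)²/(n₂-1)] ≈ 72.29
t = (x̄₁ - x̄₂) / SE = (78.46 - 82.71) / 2.7655 = -4.25 / 2.7655 = -1.537
p-value = 0.1287

Since p-value > α = 0.01, we fail to reject H₀.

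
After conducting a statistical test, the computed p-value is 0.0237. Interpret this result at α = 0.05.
Since p = 0.0237 < α = 0.05, reject H₀.
There is sufficient evidence to reject the null hypothesis; the result is statistically significant at the 0.05 level.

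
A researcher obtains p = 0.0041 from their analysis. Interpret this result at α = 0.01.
Since p = 0.0041 < α = 0.01, reject H₀.
There is sufficient evidence to reject the null hypothesis; the result is statistically significant at the 0.01 level.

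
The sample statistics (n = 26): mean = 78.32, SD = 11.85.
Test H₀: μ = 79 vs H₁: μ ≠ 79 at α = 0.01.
One-sample t-test:
H₀: μ = 79
H₁: μ ≠ 79
df = n - 1 = 25
t = (x̄ - μ₀) / (s/√n) = (78.32 - 79) / (11.85/√26) = -0.293
p-value = 0.7722

Since p-value > α = 0.01, we fail to reject H₀.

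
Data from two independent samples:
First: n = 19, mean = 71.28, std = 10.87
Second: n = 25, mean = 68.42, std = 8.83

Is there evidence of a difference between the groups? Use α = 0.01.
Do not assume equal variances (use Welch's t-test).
Welch's two-sample t-test:
H₀: μ₁ = μ₂
H₁: μ₁ ≠ μ₂
s₁²/n₁ = 10.87²/19 = 6.2188,  s₂²/n₂ = 8.83²/25 = 3.1188
SE = √(s₁²/n₁ + s₂²/n₂) = √(6.2188 + 3.1188) = 3.0557
df (Welch-Satterthwaite) = (s₁²/n₁ + s₂²/n₂)² / [(s₁²/n₁)²/(n₁-1) + (s₂²/n₂)²/(n₂-1)] ≈ 34.14
t = (x̄₁ - x̄₂) / SE = (71.28 - 68.42) / 3.0557 = 2.86 / 3.0557 = 0.936
p-value = 0.3559

Since p-value > α = 0.01, we fail to reject H₀.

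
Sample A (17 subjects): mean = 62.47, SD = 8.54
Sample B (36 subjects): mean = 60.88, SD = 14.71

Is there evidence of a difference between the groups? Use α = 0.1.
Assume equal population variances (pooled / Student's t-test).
Student's two-sample t-test (equal variances):
H₀: μ₁ = μ₂
H₁: μ₁ ≠ μ₂
df = n₁ + n₂ - 2 = 51
Pooled variance s_p² = [(n₁-1)s₁² + (n₂-1)s₂²] / (n₁ + n₂ - 2) = [(16)(8.54²) + (35)(14.71²)] / 51 = 171.3794
SE = √(s_p²(1/n₁ + 1/n₂)) = √(171.3794 × (1/17 + 1/36)) = 3.8525
t = (x̄₁ - x̄₂) / SE = (62.47 - 60.88) / 3.8525 = 1.59 / 3.8525 = 0.413
p-value = 0.6815

Since p-value > α = 0.1, we fail to reject H₀.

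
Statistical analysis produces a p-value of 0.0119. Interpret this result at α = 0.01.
Since p = 0.0119 > α = 0.01, fail to reject H₀.
There is insufficient evidence to reject the null hypothesis; the result is not statistically significant at the 0.01 level.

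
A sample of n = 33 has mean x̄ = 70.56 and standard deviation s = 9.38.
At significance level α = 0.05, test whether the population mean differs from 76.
One-sample t-test:
H₀: μ = 76
H₁: μ ≠ 76
df = n - 1 = 32
t = (x̄ - μ₀) / (s/√n) = (70.56 - 76) / (9.38/√33) = -3.332
p-value = 0.0022

Since p-value < α = 0.05, we reject H₀.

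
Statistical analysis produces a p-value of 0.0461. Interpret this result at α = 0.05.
Since p = 0.0461 < α = 0.05, reject H₀.
There is sufficient evidence to reject the null hypothesis; the result is statistically significant at the 0.05 level.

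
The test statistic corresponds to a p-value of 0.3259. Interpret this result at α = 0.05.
Since p = 0.3259 > α = 0.05, fail to reject H₀.
There is insufficient evidence to reject the null hypothesis; the result is not statistically significant at the 0.05 level.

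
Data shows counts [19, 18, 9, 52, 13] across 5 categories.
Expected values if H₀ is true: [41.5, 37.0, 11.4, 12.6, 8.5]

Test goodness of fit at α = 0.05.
Chi-square goodness of fit test:
H₀: observed counts match expected distribution
H₁: observed counts differ from expected distribution
df = k - 1 = 4
χ² = Σ(O - E)²/E
   = (19 - 41.5)²/41.5 + (18 - 37.0)²/37.0 + (9 - 11.4)²/11.4 + (52 - 12.6)²/12.6 + (13 - 8.5)²/8.5
   = 12.199 + 9.757 + 0.505 + 123.203 + 2.382
   = 148.05
p-value < 0.0001

Since p-value < α = 0.05, we reject H₀.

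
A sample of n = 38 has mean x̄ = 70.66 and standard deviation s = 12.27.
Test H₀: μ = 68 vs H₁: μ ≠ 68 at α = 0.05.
One-sample t-test:
H₀: μ = 68
H₁: μ ≠ 68
df = n - 1 = 37
t = (x̄ - μ₀) / (s/√n) = (70.66 - 68) / (12.27/√38) = 1.336
p-value = 0.1896

Since p-value > α = 0.05, we fail to reject H₀.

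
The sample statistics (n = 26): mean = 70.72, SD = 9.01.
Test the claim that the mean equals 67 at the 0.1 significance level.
One-sample t-test:
H₀: μ = 67
H₁: μ ≠ 67
df = n - 1 = 25
t = (x̄ - μ₀) / (s/√n) = (70.72 - 67) / (9.01/√26) = 2.105
p-value = 0.0455

Since p-value < α = 0.1, we reject H₀.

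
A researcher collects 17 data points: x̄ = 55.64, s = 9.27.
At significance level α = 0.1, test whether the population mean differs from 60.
One-sample t-test:
H₀: μ = 60
H₁: μ ≠ 60
df = n - 1 = 16
t = (x̄ - μ₀) / (s/√n) = (55.64 - 60) / (9.27/√17) = -1.939
p-value = 0.0703

Since p-value < α = 0.1, we reject H₀.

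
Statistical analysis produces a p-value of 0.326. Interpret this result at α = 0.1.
Since p = 0.326 > α = 0.1, fail to reject H₀.
There is insufficient evidence to reject the null hypothesis; the result is not statistically significant at the 0.1 level.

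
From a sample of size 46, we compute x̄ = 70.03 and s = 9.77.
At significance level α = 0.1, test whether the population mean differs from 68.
One-sample t-test:
H₀: μ = 68
H₁: μ ≠ 68
df = n - 1 = 45
t = (x̄ - μ₀) / (s/√n) = (70.03 - 68) / (9.77/√46) = 1.409
p-value = 0.1656

Since p-value > α = 0.1, we fail to reject H₀.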